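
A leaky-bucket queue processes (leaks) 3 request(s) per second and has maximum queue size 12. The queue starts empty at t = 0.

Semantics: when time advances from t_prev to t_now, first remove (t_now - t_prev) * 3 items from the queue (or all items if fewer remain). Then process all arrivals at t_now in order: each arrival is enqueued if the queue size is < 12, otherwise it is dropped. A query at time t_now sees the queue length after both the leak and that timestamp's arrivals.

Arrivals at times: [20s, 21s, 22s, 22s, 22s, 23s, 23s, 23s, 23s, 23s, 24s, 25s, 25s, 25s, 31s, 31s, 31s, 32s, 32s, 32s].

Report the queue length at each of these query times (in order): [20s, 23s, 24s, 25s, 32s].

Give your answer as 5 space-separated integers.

Queue lengths at query times:
  query t=20s: backlog = 1
  query t=23s: backlog = 5
  query t=24s: backlog = 3
  query t=25s: backlog = 3
  query t=32s: backlog = 3

Answer: 1 5 3 3 3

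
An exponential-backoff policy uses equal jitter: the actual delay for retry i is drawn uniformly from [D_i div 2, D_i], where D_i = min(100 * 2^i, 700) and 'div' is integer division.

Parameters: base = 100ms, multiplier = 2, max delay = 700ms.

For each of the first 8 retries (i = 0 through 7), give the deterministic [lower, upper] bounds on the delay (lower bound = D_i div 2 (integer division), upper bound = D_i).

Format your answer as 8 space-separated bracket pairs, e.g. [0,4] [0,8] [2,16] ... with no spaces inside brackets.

Computing bounds per retry:
  i=0: D_i=min(100*2^0,700)=100, bounds=[50,100]
  i=1: D_i=min(100*2^1,700)=200, bounds=[100,200]
  i=2: D_i=min(100*2^2,700)=400, bounds=[200,400]
  i=3: D_i=min(100*2^3,700)=700, bounds=[350,700]
  i=4: D_i=min(100*2^4,700)=700, bounds=[350,700]
  i=5: D_i=min(100*2^5,700)=700, bounds=[350,700]
  i=6: D_i=min(100*2^6,700)=700, bounds=[350,700]
  i=7: D_i=min(100*2^7,700)=700, bounds=[350,700]

Answer: [50,100] [100,200] [200,400] [350,700] [350,700] [350,700] [350,700] [350,700]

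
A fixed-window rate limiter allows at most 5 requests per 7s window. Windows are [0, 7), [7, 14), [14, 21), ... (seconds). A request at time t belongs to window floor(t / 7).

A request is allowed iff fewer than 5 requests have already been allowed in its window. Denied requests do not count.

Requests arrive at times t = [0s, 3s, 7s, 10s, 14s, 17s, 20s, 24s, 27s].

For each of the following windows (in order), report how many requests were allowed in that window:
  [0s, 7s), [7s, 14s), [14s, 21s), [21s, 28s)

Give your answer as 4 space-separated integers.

Answer: 2 2 3 2

Derivation:
Processing requests:
  req#1 t=0s (window 0): ALLOW
  req#2 t=3s (window 0): ALLOW
  req#3 t=7s (window 1): ALLOW
  req#4 t=10s (window 1): ALLOW
  req#5 t=14s (window 2): ALLOW
  req#6 t=17s (window 2): ALLOW
  req#7 t=20s (window 2): ALLOW
  req#8 t=24s (window 3): ALLOW
  req#9 t=27s (window 3): ALLOW

Allowed counts by window: 2 2 3 2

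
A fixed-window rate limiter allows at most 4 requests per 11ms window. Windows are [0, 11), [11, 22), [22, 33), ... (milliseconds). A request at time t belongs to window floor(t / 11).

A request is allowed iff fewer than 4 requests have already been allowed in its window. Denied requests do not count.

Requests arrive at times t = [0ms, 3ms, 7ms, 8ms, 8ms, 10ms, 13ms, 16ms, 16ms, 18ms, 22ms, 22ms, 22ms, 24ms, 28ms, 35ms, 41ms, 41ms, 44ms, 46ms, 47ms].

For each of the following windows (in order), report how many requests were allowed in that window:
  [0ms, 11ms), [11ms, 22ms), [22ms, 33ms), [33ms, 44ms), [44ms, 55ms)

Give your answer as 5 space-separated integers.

Answer: 4 4 4 3 3

Derivation:
Processing requests:
  req#1 t=0ms (window 0): ALLOW
  req#2 t=3ms (window 0): ALLOW
  req#3 t=7ms (window 0): ALLOW
  req#4 t=8ms (window 0): ALLOW
  req#5 t=8ms (window 0): DENY
  req#6 t=10ms (window 0): DENY
  req#7 t=13ms (window 1): ALLOW
  req#8 t=16ms (window 1): ALLOW
  req#9 t=16ms (window 1): ALLOW
  req#10 t=18ms (window 1): ALLOW
  req#11 t=22ms (window 2): ALLOW
  req#12 t=22ms (window 2): ALLOW
  req#13 t=22ms (window 2): ALLOW
  req#14 t=24ms (window 2): ALLOW
  req#15 t=28ms (window 2): DENY
  req#16 t=35ms (window 3): ALLOW
  req#17 t=41ms (window 3): ALLOW
  req#18 t=41ms (window 3): ALLOW
  req#19 t=44ms (window 4): ALLOW
  req#20 t=46ms (window 4): ALLOW
  req#21 t=47ms (window 4): ALLOW

Allowed counts by window: 4 4 4 3 3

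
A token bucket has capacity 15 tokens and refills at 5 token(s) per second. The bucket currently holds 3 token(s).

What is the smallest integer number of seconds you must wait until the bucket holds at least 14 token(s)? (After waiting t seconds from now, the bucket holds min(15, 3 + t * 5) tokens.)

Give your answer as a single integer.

Answer: 3

Derivation:
Need 3 + t * 5 >= 14, so t >= 11/5.
Smallest integer t = ceil(11/5) = 3.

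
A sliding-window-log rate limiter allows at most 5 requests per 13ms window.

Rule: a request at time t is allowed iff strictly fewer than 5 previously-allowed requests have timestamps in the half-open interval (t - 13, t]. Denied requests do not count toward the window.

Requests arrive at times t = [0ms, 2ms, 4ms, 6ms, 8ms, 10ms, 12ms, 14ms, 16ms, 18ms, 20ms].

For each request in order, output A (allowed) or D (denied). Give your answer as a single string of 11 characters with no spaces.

Answer: AAAAADDAAAA

Derivation:
Tracking allowed requests in the window:
  req#1 t=0ms: ALLOW
  req#2 t=2ms: ALLOW
  req#3 t=4ms: ALLOW
  req#4 t=6ms: ALLOW
  req#5 t=8ms: ALLOW
  req#6 t=10ms: DENY
  req#7 t=12ms: DENY
  req#8 t=14ms: ALLOW
  req#9 t=16ms: ALLOW
  req#10 t=18ms: ALLOW
  req#11 t=20ms: ALLOW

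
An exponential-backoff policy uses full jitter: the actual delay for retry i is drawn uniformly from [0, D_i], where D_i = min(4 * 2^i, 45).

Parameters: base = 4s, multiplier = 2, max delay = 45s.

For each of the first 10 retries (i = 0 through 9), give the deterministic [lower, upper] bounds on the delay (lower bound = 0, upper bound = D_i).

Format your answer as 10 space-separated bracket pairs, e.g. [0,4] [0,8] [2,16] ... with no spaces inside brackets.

Answer: [0,4] [0,8] [0,16] [0,32] [0,45] [0,45] [0,45] [0,45] [0,45] [0,45]

Derivation:
Computing bounds per retry:
  i=0: D_i=min(4*2^0,45)=4, bounds=[0,4]
  i=1: D_i=min(4*2^1,45)=8, bounds=[0,8]
  i=2: D_i=min(4*2^2,45)=16, bounds=[0,16]
  i=3: D_i=min(4*2^3,45)=32, bounds=[0,32]
  i=4: D_i=min(4*2^4,45)=45, bounds=[0,45]
  i=5: D_i=min(4*2^5,45)=45, bounds=[0,45]
  i=6: D_i=min(4*2^6,45)=45, bounds=[0,45]
  i=7: D_i=min(4*2^7,45)=45, bounds=[0,45]
  i=8: D_i=min(4*2^8,45)=45, bounds=[0,45]
  i=9: D_i=min(4*2^9,45)=45, bounds=[0,45]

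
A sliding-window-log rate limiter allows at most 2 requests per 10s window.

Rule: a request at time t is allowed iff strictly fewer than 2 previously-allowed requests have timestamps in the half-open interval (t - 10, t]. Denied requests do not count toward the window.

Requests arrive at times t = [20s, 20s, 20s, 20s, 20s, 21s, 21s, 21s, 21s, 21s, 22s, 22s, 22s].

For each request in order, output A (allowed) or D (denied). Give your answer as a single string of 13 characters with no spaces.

Tracking allowed requests in the window:
  req#1 t=20s: ALLOW
  req#2 t=20s: ALLOW
  req#3 t=20s: DENY
  req#4 t=20s: DENY
  req#5 t=20s: DENY
  req#6 t=21s: DENY
  req#7 t=21s: DENY
  req#8 t=21s: DENY
  req#9 t=21s: DENY
  req#10 t=21s: DENY
  req#11 t=22s: DENY
  req#12 t=22s: DENY
  req#13 t=22s: DENY

Answer: AADDDDDDDDDDD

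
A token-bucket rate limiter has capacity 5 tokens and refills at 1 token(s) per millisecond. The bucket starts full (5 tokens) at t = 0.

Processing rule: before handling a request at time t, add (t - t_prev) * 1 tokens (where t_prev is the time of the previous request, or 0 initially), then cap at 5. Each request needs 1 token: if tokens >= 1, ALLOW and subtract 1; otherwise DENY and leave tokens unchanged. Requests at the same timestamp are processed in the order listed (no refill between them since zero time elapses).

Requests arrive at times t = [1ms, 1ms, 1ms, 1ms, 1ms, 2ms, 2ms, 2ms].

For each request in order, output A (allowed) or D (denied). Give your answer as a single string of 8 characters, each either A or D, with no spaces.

Simulating step by step:
  req#1 t=1ms: ALLOW
  req#2 t=1ms: ALLOW
  req#3 t=1ms: ALLOW
  req#4 t=1ms: ALLOW
  req#5 t=1ms: ALLOW
  req#6 t=2ms: ALLOW
  req#7 t=2ms: DENY
  req#8 t=2ms: DENY

Answer: AAAAAADD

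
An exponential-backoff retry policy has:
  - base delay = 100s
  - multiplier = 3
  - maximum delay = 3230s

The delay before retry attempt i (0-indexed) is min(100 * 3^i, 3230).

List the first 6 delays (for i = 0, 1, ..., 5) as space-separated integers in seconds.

Computing each delay:
  i=0: min(100*3^0, 3230) = 100
  i=1: min(100*3^1, 3230) = 300
  i=2: min(100*3^2, 3230) = 900
  i=3: min(100*3^3, 3230) = 2700
  i=4: min(100*3^4, 3230) = 3230
  i=5: min(100*3^5, 3230) = 3230

Answer: 100 300 900 2700 3230 3230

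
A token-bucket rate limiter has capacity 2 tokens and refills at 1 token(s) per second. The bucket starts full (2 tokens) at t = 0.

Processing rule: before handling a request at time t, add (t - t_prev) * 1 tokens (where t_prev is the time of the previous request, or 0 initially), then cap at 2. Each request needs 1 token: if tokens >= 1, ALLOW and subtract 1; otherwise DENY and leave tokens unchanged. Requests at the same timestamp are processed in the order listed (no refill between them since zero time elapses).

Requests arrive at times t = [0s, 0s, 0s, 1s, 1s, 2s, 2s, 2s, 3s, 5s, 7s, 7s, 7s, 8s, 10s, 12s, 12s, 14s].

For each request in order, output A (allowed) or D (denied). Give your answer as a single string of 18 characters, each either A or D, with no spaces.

Simulating step by step:
  req#1 t=0s: ALLOW
  req#2 t=0s: ALLOW
  req#3 t=0s: DENY
  req#4 t=1s: ALLOW
  req#5 t=1s: DENY
  req#6 t=2s: ALLOW
  req#7 t=2s: DENY
  req#8 t=2s: DENY
  req#9 t=3s: ALLOW
  req#10 t=5s: ALLOW
  req#11 t=7s: ALLOW
  req#12 t=7s: ALLOW
  req#13 t=7s: DENY
  req#14 t=8s: ALLOW
  req#15 t=10s: ALLOW
  req#16 t=12s: ALLOW
  req#17 t=12s: ALLOW
  req#18 t=14s: ALLOW

Answer: AADADADDAAAADAAAAA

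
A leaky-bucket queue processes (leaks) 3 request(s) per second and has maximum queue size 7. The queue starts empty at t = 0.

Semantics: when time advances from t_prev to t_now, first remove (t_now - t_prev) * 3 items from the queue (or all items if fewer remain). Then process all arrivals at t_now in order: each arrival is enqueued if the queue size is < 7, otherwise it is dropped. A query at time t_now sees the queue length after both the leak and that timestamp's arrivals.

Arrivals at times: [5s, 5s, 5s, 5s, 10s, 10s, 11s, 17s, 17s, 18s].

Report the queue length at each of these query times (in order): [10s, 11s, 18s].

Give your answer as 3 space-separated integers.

Answer: 2 1 1

Derivation:
Queue lengths at query times:
  query t=10s: backlog = 2
  query t=11s: backlog = 1
  query t=18s: backlog = 1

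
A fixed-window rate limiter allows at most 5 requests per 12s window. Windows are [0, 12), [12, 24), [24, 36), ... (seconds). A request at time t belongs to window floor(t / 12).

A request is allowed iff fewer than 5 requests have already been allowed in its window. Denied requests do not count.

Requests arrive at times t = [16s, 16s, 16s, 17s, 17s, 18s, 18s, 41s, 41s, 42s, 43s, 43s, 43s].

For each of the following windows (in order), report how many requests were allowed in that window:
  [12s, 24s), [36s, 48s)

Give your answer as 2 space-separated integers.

Answer: 5 5

Derivation:
Processing requests:
  req#1 t=16s (window 1): ALLOW
  req#2 t=16s (window 1): ALLOW
  req#3 t=16s (window 1): ALLOW
  req#4 t=17s (window 1): ALLOW
  req#5 t=17s (window 1): ALLOW
  req#6 t=18s (window 1): DENY
  req#7 t=18s (window 1): DENY
  req#8 t=41s (window 3): ALLOW
  req#9 t=41s (window 3): ALLOW
  req#10 t=42s (window 3): ALLOW
  req#11 t=43s (window 3): ALLOW
  req#12 t=43s (window 3): ALLOW
  req#13 t=43s (window 3): DENY

Allowed counts by window: 5 5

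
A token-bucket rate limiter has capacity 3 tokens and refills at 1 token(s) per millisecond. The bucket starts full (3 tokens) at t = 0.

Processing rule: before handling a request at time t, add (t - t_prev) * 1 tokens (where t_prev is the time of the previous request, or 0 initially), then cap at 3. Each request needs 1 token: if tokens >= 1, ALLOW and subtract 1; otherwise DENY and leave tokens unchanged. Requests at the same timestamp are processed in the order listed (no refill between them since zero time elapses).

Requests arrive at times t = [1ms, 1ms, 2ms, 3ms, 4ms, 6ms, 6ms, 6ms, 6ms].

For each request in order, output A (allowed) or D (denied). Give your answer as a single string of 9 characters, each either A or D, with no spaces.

Answer: AAAAAAAAD

Derivation:
Simulating step by step:
  req#1 t=1ms: ALLOW
  req#2 t=1ms: ALLOW
  req#3 t=2ms: ALLOW
  req#4 t=3ms: ALLOW
  req#5 t=4ms: ALLOW
  req#6 t=6ms: ALLOW
  req#7 t=6ms: ALLOW
  req#8 t=6ms: ALLOW
  req#9 t=6ms: DENY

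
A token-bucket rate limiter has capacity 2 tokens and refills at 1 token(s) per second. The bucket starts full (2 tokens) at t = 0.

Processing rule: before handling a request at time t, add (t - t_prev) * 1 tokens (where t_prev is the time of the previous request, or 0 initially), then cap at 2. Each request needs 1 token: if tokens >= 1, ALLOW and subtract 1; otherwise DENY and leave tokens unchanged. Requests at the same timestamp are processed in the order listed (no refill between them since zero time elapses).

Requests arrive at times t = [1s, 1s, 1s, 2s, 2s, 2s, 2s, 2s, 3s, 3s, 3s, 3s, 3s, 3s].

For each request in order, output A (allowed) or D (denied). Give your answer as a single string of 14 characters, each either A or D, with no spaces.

Answer: AADADDDDADDDDD

Derivation:
Simulating step by step:
  req#1 t=1s: ALLOW
  req#2 t=1s: ALLOW
  req#3 t=1s: DENY
  req#4 t=2s: ALLOW
  req#5 t=2s: DENY
  req#6 t=2s: DENY
  req#7 t=2s: DENY
  req#8 t=2s: DENY
  req#9 t=3s: ALLOW
  req#10 t=3s: DENY
  req#11 t=3s: DENY
  req#12 t=3s: DENY
  req#13 t=3s: DENY
  req#14 t=3s: DENY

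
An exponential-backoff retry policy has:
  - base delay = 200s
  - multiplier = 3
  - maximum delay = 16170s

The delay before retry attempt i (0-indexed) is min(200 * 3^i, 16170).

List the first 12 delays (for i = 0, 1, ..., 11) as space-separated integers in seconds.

Computing each delay:
  i=0: min(200*3^0, 16170) = 200
  i=1: min(200*3^1, 16170) = 600
  i=2: min(200*3^2, 16170) = 1800
  i=3: min(200*3^3, 16170) = 5400
  i=4: min(200*3^4, 16170) = 16170
  i=5: min(200*3^5, 16170) = 16170
  i=6: min(200*3^6, 16170) = 16170
  i=7: min(200*3^7, 16170) = 16170
  i=8: min(200*3^8, 16170) = 16170
  i=9: min(200*3^9, 16170) = 16170
  i=10: min(200*3^10, 16170) = 16170
  i=11: min(200*3^11, 16170) = 16170

Answer: 200 600 1800 5400 16170 16170 16170 16170 16170 16170 16170 16170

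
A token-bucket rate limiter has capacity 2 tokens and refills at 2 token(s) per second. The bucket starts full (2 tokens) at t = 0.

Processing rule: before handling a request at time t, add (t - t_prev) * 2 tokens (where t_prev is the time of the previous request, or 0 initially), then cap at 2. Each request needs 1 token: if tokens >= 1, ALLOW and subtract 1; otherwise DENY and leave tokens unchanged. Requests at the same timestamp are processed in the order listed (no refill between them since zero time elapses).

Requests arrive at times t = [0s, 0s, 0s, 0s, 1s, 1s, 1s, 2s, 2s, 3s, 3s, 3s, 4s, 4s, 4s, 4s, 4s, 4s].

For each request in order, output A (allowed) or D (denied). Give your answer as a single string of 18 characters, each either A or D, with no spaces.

Simulating step by step:
  req#1 t=0s: ALLOW
  req#2 t=0s: ALLOW
  req#3 t=0s: DENY
  req#4 t=0s: DENY
  req#5 t=1s: ALLOW
  req#6 t=1s: ALLOW
  req#7 t=1s: DENY
  req#8 t=2s: ALLOW
  req#9 t=2s: ALLOW
  req#10 t=3s: ALLOW
  req#11 t=3s: ALLOW
  req#12 t=3s: DENY
  req#13 t=4s: ALLOW
  req#14 t=4s: ALLOW
  req#15 t=4s: DENY
  req#16 t=4s: DENY
  req#17 t=4s: DENY
  req#18 t=4s: DENY

Answer: AADDAADAAAADAADDDD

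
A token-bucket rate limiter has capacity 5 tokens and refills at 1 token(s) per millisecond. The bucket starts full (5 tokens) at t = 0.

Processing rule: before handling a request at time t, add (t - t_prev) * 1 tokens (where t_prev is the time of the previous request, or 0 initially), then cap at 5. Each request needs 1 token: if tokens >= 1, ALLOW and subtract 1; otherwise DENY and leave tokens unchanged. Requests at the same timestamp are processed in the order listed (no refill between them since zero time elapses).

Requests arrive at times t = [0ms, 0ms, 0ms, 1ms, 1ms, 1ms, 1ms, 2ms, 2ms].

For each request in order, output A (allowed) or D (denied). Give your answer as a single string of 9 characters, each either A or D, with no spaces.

Answer: AAAAAADAD

Derivation:
Simulating step by step:
  req#1 t=0ms: ALLOW
  req#2 t=0ms: ALLOW
  req#3 t=0ms: ALLOW
  req#4 t=1ms: ALLOW
  req#5 t=1ms: ALLOW
  req#6 t=1ms: ALLOW
  req#7 t=1ms: DENY
  req#8 t=2ms: ALLOW
  req#9 t=2ms: DENY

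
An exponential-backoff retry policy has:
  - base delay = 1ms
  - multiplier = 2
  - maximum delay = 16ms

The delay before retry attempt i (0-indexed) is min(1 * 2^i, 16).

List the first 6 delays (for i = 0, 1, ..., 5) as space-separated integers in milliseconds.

Computing each delay:
  i=0: min(1*2^0, 16) = 1
  i=1: min(1*2^1, 16) = 2
  i=2: min(1*2^2, 16) = 4
  i=3: min(1*2^3, 16) = 8
  i=4: min(1*2^4, 16) = 16
  i=5: min(1*2^5, 16) = 16

Answer: 1 2 4 8 16 16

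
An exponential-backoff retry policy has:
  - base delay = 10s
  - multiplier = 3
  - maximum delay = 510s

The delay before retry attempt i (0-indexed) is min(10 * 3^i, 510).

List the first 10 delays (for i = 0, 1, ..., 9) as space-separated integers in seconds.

Answer: 10 30 90 270 510 510 510 510 510 510

Derivation:
Computing each delay:
  i=0: min(10*3^0, 510) = 10
  i=1: min(10*3^1, 510) = 30
  i=2: min(10*3^2, 510) = 90
  i=3: min(10*3^3, 510) = 270
  i=4: min(10*3^4, 510) = 510
  i=5: min(10*3^5, 510) = 510
  i=6: min(10*3^6, 510) = 510
  i=7: min(10*3^7, 510) = 510
  i=8: min(10*3^8, 510) = 510
  i=9: min(10*3^9, 510) = 510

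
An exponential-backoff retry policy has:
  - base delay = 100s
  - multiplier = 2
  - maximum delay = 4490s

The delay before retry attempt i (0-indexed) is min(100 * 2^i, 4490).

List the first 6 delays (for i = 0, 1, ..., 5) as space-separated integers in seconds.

Computing each delay:
  i=0: min(100*2^0, 4490) = 100
  i=1: min(100*2^1, 4490) = 200
  i=2: min(100*2^2, 4490) = 400
  i=3: min(100*2^3, 4490) = 800
  i=4: min(100*2^4, 4490) = 1600
  i=5: min(100*2^5, 4490) = 3200

Answer: 100 200 400 800 1600 3200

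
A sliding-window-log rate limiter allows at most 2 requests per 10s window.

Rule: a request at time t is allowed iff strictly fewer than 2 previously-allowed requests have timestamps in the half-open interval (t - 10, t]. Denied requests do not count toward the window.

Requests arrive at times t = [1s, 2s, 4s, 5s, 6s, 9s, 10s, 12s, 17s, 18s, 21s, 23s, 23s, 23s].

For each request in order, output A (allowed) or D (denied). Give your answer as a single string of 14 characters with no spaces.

Tracking allowed requests in the window:
  req#1 t=1s: ALLOW
  req#2 t=2s: ALLOW
  req#3 t=4s: DENY
  req#4 t=5s: DENY
  req#5 t=6s: DENY
  req#6 t=9s: DENY
  req#7 t=10s: DENY
  req#8 t=12s: ALLOW
  req#9 t=17s: ALLOW
  req#10 t=18s: DENY
  req#11 t=21s: DENY
  req#12 t=23s: ALLOW
  req#13 t=23s: DENY
  req#14 t=23s: DENY

Answer: AADDDDDAADDADD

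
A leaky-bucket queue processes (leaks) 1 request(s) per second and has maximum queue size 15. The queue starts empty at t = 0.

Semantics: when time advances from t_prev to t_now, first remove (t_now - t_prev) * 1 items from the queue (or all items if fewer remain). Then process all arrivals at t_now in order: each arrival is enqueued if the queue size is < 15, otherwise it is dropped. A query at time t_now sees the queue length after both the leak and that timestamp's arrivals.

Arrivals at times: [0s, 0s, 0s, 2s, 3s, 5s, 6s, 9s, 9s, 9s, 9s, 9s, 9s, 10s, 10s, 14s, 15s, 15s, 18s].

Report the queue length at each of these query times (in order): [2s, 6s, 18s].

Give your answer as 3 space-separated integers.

Answer: 2 1 3

Derivation:
Queue lengths at query times:
  query t=2s: backlog = 2
  query t=6s: backlog = 1
  query t=18s: backlog = 3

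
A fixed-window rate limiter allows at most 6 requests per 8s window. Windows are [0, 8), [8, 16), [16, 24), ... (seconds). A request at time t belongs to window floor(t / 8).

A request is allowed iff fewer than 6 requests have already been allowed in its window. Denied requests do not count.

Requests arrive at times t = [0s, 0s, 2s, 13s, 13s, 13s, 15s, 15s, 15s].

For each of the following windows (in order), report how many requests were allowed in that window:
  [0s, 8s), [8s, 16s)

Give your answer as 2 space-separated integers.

Processing requests:
  req#1 t=0s (window 0): ALLOW
  req#2 t=0s (window 0): ALLOW
  req#3 t=2s (window 0): ALLOW
  req#4 t=13s (window 1): ALLOW
  req#5 t=13s (window 1): ALLOW
  req#6 t=13s (window 1): ALLOW
  req#7 t=15s (window 1): ALLOW
  req#8 t=15s (window 1): ALLOW
  req#9 t=15s (window 1): ALLOW

Allowed counts by window: 3 6

Answer: 3 6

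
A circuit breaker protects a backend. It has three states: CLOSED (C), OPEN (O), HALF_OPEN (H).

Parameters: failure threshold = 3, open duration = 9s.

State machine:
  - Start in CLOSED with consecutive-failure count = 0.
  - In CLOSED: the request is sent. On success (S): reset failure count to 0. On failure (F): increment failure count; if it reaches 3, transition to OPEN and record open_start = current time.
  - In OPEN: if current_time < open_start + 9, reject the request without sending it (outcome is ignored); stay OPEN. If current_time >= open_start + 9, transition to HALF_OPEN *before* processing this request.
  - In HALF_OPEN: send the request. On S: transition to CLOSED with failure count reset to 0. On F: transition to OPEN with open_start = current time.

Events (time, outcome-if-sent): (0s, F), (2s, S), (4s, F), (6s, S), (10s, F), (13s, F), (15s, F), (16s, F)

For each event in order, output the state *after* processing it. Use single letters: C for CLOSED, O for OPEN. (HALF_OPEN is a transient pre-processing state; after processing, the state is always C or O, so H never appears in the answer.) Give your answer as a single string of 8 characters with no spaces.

State after each event:
  event#1 t=0s outcome=F: state=CLOSED
  event#2 t=2s outcome=S: state=CLOSED
  event#3 t=4s outcome=F: state=CLOSED
  event#4 t=6s outcome=S: state=CLOSED
  event#5 t=10s outcome=F: state=CLOSED
  event#6 t=13s outcome=F: state=CLOSED
  event#7 t=15s outcome=F: state=OPEN
  event#8 t=16s outcome=F: state=OPEN

Answer: CCCCCCOO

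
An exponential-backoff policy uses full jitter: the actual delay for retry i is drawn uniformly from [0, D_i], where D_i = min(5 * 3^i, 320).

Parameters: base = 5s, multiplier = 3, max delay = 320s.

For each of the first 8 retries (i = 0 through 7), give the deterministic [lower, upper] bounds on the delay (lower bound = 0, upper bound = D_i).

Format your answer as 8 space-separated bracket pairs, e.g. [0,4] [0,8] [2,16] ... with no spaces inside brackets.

Computing bounds per retry:
  i=0: D_i=min(5*3^0,320)=5, bounds=[0,5]
  i=1: D_i=min(5*3^1,320)=15, bounds=[0,15]
  i=2: D_i=min(5*3^2,320)=45, bounds=[0,45]
  i=3: D_i=min(5*3^3,320)=135, bounds=[0,135]
  i=4: D_i=min(5*3^4,320)=320, bounds=[0,320]
  i=5: D_i=min(5*3^5,320)=320, bounds=[0,320]
  i=6: D_i=min(5*3^6,320)=320, bounds=[0,320]
  i=7: D_i=min(5*3^7,320)=320, bounds=[0,320]

Answer: [0,5] [0,15] [0,45] [0,135] [0,320] [0,320] [0,320] [0,320]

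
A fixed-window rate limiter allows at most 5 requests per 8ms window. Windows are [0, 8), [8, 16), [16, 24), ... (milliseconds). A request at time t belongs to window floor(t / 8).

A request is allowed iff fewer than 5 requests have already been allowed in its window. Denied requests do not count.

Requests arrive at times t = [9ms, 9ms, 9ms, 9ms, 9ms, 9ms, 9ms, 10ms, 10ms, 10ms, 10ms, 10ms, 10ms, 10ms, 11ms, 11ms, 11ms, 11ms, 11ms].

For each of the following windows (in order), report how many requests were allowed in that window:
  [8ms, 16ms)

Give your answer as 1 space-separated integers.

Answer: 5

Derivation:
Processing requests:
  req#1 t=9ms (window 1): ALLOW
  req#2 t=9ms (window 1): ALLOW
  req#3 t=9ms (window 1): ALLOW
  req#4 t=9ms (window 1): ALLOW
  req#5 t=9ms (window 1): ALLOW
  req#6 t=9ms (window 1): DENY
  req#7 t=9ms (window 1): DENY
  req#8 t=10ms (window 1): DENY
  req#9 t=10ms (window 1): DENY
  req#10 t=10ms (window 1): DENY
  req#11 t=10ms (window 1): DENY
  req#12 t=10ms (window 1): DENY
  req#13 t=10ms (window 1): DENY
  req#14 t=10ms (window 1): DENY
  req#15 t=11ms (window 1): DENY
  req#16 t=11ms (window 1): DENY
  req#17 t=11ms (window 1): DENY
  req#18 t=11ms (window 1): DENY
  req#19 t=11ms (window 1): DENY

Allowed counts by window: 5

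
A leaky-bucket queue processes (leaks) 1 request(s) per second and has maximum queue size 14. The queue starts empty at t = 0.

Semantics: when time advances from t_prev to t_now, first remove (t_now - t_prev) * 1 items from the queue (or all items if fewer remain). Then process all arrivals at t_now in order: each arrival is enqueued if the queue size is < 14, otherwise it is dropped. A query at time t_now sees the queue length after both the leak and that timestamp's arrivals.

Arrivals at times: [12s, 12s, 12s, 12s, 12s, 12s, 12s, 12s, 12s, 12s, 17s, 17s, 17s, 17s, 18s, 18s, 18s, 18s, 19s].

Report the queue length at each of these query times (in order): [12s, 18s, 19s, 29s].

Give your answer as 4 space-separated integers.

Answer: 10 12 12 2

Derivation:
Queue lengths at query times:
  query t=12s: backlog = 10
  query t=18s: backlog = 12
  query t=19s: backlog = 12
  query t=29s: backlog = 2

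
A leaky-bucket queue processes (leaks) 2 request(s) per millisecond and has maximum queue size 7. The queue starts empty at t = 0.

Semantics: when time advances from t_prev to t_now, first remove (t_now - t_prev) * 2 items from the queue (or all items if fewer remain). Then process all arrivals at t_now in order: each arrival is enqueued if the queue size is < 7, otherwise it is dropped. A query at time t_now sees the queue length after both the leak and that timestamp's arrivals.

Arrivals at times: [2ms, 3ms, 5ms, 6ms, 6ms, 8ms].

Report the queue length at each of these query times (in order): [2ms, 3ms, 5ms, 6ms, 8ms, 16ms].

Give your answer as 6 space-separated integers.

Queue lengths at query times:
  query t=2ms: backlog = 1
  query t=3ms: backlog = 1
  query t=5ms: backlog = 1
  query t=6ms: backlog = 2
  query t=8ms: backlog = 1
  query t=16ms: backlog = 0

Answer: 1 1 1 2 1 0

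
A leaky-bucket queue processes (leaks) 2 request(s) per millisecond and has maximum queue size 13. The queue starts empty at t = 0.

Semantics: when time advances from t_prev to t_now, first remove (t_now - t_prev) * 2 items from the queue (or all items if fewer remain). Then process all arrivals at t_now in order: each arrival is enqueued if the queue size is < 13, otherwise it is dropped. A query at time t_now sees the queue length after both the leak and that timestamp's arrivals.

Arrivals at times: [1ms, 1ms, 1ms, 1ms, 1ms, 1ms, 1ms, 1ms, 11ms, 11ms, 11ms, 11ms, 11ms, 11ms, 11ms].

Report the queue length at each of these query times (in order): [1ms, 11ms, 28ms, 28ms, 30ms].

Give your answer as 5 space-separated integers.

Queue lengths at query times:
  query t=1ms: backlog = 8
  query t=11ms: backlog = 7
  query t=28ms: backlog = 0
  query t=28ms: backlog = 0
  query t=30ms: backlog = 0

Answer: 8 7 0 0 0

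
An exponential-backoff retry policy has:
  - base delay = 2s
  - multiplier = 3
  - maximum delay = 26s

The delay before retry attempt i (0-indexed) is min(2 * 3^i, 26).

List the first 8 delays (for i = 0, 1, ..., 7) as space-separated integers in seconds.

Answer: 2 6 18 26 26 26 26 26

Derivation:
Computing each delay:
  i=0: min(2*3^0, 26) = 2
  i=1: min(2*3^1, 26) = 6
  i=2: min(2*3^2, 26) = 18
  i=3: min(2*3^3, 26) = 26
  i=4: min(2*3^4, 26) = 26
  i=5: min(2*3^5, 26) = 26
  i=6: min(2*3^6, 26) = 26
  i=7: min(2*3^7, 26) = 26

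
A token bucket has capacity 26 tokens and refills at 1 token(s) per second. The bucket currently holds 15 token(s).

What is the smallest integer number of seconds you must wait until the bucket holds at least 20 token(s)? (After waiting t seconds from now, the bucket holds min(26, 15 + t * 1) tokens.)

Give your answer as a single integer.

Answer: 5

Derivation:
Need 15 + t * 1 >= 20, so t >= 5/1.
Smallest integer t = ceil(5/1) = 5.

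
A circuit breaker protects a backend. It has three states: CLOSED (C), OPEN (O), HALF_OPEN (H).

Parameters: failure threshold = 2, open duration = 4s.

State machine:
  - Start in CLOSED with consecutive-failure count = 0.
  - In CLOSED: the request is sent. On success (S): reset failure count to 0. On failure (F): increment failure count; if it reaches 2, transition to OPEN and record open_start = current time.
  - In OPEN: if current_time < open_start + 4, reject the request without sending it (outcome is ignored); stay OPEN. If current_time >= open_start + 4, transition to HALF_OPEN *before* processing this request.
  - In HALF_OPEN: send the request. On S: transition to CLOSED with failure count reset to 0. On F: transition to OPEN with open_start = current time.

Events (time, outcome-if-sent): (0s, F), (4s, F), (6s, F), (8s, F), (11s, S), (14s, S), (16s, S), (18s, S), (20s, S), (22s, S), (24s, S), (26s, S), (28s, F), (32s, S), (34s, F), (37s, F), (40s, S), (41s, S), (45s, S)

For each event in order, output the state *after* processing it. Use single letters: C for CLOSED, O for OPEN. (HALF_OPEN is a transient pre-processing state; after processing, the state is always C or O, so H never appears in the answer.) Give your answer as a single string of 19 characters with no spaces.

Answer: COOOOCCCCCCCCCCOOCC

Derivation:
State after each event:
  event#1 t=0s outcome=F: state=CLOSED
  event#2 t=4s outcome=F: state=OPEN
  event#3 t=6s outcome=F: state=OPEN
  event#4 t=8s outcome=F: state=OPEN
  event#5 t=11s outcome=S: state=OPEN
  event#6 t=14s outcome=S: state=CLOSED
  event#7 t=16s outcome=S: state=CLOSED
  event#8 t=18s outcome=S: state=CLOSED
  event#9 t=20s outcome=S: state=CLOSED
  event#10 t=22s outcome=S: state=CLOSED
  event#11 t=24s outcome=S: state=CLOSED
  event#12 t=26s outcome=S: state=CLOSED
  event#13 t=28s outcome=F: state=CLOSED
  event#14 t=32s outcome=S: state=CLOSED
  event#15 t=34s outcome=F: state=CLOSED
  event#16 t=37s outcome=F: state=OPEN
  event#17 t=40s outcome=S: state=OPEN
  event#18 t=41s outcome=S: state=CLOSED
  event#19 t=45s outcome=S: state=CLOSED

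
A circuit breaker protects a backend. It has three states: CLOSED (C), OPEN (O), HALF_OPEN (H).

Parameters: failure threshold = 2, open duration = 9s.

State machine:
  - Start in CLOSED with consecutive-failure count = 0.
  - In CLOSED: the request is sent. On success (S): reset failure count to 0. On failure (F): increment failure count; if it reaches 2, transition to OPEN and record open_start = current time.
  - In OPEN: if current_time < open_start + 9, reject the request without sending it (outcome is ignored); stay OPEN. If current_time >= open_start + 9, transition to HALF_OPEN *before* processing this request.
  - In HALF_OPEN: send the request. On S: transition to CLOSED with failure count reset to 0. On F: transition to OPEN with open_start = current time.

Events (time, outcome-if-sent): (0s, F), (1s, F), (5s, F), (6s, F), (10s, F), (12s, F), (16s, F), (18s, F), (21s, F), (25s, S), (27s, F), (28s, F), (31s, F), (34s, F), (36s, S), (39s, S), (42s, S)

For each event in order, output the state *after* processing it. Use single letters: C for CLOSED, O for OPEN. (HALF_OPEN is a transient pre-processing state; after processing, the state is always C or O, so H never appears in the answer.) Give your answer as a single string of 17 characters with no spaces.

State after each event:
  event#1 t=0s outcome=F: state=CLOSED
  event#2 t=1s outcome=F: state=OPEN
  event#3 t=5s outcome=F: state=OPEN
  event#4 t=6s outcome=F: state=OPEN
  event#5 t=10s outcome=F: state=OPEN
  event#6 t=12s outcome=F: state=OPEN
  event#7 t=16s outcome=F: state=OPEN
  event#8 t=18s outcome=F: state=OPEN
  event#9 t=21s outcome=F: state=OPEN
  event#10 t=25s outcome=S: state=OPEN
  event#11 t=27s outcome=F: state=OPEN
  event#12 t=28s outcome=F: state=OPEN
  event#13 t=31s outcome=F: state=OPEN
  event#14 t=34s outcome=F: state=OPEN
  event#15 t=36s outcome=S: state=OPEN
  event#16 t=39s outcome=S: state=OPEN
  event#17 t=42s outcome=S: state=CLOSED

Answer: COOOOOOOOOOOOOOOC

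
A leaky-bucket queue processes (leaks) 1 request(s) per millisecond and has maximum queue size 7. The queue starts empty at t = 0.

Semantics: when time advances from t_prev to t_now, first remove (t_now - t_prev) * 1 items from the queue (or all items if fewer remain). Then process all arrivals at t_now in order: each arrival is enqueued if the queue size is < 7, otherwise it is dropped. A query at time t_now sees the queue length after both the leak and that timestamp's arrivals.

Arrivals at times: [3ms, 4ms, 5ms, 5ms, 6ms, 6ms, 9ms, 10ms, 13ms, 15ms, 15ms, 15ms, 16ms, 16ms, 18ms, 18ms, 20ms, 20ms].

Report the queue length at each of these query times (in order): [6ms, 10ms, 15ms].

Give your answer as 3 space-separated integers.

Queue lengths at query times:
  query t=6ms: backlog = 3
  query t=10ms: backlog = 1
  query t=15ms: backlog = 3

Answer: 3 1 3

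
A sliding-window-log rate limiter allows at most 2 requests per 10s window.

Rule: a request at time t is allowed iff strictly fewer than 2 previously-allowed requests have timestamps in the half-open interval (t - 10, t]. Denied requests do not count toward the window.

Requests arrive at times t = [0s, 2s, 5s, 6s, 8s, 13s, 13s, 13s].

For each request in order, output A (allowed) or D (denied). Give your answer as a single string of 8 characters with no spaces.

Answer: AADDDAAD

Derivation:
Tracking allowed requests in the window:
  req#1 t=0s: ALLOW
  req#2 t=2s: ALLOW
  req#3 t=5s: DENY
  req#4 t=6s: DENY
  req#5 t=8s: DENY
  req#6 t=13s: ALLOW
  req#7 t=13s: ALLOW
  req#8 t=13s: DENY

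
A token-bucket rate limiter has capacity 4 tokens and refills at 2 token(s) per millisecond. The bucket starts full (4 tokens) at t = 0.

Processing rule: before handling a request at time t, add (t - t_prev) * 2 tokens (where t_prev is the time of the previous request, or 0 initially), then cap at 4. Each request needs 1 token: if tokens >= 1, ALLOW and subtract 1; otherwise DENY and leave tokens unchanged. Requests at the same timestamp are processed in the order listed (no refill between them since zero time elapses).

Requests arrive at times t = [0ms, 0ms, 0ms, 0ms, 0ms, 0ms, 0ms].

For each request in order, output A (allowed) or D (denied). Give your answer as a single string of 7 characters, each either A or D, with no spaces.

Simulating step by step:
  req#1 t=0ms: ALLOW
  req#2 t=0ms: ALLOW
  req#3 t=0ms: ALLOW
  req#4 t=0ms: ALLOW
  req#5 t=0ms: DENY
  req#6 t=0ms: DENY
  req#7 t=0ms: DENY

Answer: AAAADDD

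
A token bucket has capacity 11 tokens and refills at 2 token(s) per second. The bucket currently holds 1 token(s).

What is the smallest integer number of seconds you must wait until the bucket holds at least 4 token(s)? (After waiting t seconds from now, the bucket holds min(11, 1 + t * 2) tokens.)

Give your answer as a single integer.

Answer: 2

Derivation:
Need 1 + t * 2 >= 4, so t >= 3/2.
Smallest integer t = ceil(3/2) = 2.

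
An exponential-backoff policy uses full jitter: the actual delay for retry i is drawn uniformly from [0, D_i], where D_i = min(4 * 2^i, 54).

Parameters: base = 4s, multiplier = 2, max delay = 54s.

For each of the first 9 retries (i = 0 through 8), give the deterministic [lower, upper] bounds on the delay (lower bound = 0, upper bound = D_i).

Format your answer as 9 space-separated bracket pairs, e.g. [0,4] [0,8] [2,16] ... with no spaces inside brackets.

Answer: [0,4] [0,8] [0,16] [0,32] [0,54] [0,54] [0,54] [0,54] [0,54]

Derivation:
Computing bounds per retry:
  i=0: D_i=min(4*2^0,54)=4, bounds=[0,4]
  i=1: D_i=min(4*2^1,54)=8, bounds=[0,8]
  i=2: D_i=min(4*2^2,54)=16, bounds=[0,16]
  i=3: D_i=min(4*2^3,54)=32, bounds=[0,32]
  i=4: D_i=min(4*2^4,54)=54, bounds=[0,54]
  i=5: D_i=min(4*2^5,54)=54, bounds=[0,54]
  i=6: D_i=min(4*2^6,54)=54, bounds=[0,54]
  i=7: D_i=min(4*2^7,54)=54, bounds=[0,54]
  i=8: D_i=min(4*2^8,54)=54, bounds=[0,54]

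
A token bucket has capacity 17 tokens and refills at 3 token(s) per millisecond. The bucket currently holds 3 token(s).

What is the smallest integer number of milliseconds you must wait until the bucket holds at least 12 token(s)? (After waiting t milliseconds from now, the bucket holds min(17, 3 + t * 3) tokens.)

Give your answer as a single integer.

Answer: 3

Derivation:
Need 3 + t * 3 >= 12, so t >= 9/3.
Smallest integer t = ceil(9/3) = 3.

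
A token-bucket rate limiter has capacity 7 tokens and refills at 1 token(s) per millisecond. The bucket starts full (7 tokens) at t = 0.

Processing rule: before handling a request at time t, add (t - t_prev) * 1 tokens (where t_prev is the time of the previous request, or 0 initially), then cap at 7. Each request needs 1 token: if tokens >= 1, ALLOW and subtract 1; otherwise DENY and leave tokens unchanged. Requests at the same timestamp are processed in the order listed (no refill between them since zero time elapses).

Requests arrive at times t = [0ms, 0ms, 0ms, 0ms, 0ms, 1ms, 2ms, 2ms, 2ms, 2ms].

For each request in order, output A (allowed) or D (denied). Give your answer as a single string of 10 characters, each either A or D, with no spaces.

Simulating step by step:
  req#1 t=0ms: ALLOW
  req#2 t=0ms: ALLOW
  req#3 t=0ms: ALLOW
  req#4 t=0ms: ALLOW
  req#5 t=0ms: ALLOW
  req#6 t=1ms: ALLOW
  req#7 t=2ms: ALLOW
  req#8 t=2ms: ALLOW
  req#9 t=2ms: ALLOW
  req#10 t=2ms: DENY

Answer: AAAAAAAAAD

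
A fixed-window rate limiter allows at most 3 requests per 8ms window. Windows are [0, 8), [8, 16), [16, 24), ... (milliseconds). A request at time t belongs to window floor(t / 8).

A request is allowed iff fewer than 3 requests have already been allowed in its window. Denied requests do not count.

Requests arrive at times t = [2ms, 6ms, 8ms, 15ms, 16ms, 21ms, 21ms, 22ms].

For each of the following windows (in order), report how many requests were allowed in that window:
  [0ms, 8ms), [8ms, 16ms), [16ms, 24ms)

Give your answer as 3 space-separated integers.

Answer: 2 2 3

Derivation:
Processing requests:
  req#1 t=2ms (window 0): ALLOW
  req#2 t=6ms (window 0): ALLOW
  req#3 t=8ms (window 1): ALLOW
  req#4 t=15ms (window 1): ALLOW
  req#5 t=16ms (window 2): ALLOW
  req#6 t=21ms (window 2): ALLOW
  req#7 t=21ms (window 2): ALLOW
  req#8 t=22ms (window 2): DENY

Allowed counts by window: 2 2 3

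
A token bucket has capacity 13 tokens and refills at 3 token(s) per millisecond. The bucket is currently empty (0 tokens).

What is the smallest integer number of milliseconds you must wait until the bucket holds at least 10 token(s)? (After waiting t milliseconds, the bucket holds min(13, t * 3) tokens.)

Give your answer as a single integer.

Need t * 3 >= 10, so t >= 10/3.
Smallest integer t = ceil(10/3) = 4.

Answer: 4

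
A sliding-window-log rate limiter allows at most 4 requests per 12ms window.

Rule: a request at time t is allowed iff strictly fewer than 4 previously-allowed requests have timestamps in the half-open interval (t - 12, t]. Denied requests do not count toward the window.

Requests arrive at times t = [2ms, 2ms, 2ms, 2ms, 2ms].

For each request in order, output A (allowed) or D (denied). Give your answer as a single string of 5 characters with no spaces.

Answer: AAAAD

Derivation:
Tracking allowed requests in the window:
  req#1 t=2ms: ALLOW
  req#2 t=2ms: ALLOW
  req#3 t=2ms: ALLOW
  req#4 t=2ms: ALLOW
  req#5 t=2ms: DENY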